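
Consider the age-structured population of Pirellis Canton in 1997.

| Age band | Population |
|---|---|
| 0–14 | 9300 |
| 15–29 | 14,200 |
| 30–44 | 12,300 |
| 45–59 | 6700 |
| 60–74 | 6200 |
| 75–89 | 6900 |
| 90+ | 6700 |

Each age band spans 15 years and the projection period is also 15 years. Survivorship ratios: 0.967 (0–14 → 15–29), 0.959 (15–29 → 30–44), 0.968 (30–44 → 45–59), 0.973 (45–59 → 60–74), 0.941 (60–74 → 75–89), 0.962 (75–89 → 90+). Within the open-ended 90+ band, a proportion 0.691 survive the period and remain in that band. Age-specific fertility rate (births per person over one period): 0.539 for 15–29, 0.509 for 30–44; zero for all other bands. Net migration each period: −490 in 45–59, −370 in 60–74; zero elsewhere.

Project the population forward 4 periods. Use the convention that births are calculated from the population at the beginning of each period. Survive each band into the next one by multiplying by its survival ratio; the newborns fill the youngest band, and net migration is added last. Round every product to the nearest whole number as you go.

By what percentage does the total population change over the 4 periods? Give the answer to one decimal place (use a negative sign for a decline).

37.1

Call the bands 1 to 7, youngest first.
After projecting period 1:
Births: 14200 × 0.539 = 7654 ; 12300 × 0.509 = 6261 → 13915
Band 2: 9300 × 0.967 = 8993
Band 3: 14200 × 0.959 = 13618
Band 4: 12300 × 0.968 = 11906
Band 5: 6700 × 0.973 = 6519
Band 6: 6200 × 0.941 = 5834
Band 7: 6900 × 0.962 + 6700 × 0.691 = 6638 + 4630 = 11268
Net migration: Band 4 − 490 → 11416; Band 5 − 370 → 6149
End of period: [13915, 8993, 13618, 11416, 6149, 5834, 11268]
After projecting period 2:
Births: 8993 × 0.539 = 4847 ; 13618 × 0.509 = 6932 → 11779
Band 2: 13915 × 0.967 = 13456
Band 3: 8993 × 0.959 = 8624
Band 4: 13618 × 0.968 = 13182
Band 5: 11416 × 0.973 = 11108
Band 6: 6149 × 0.941 = 5786
Band 7: 5834 × 0.962 + 11268 × 0.691 = 5612 + 7786 = 13398
Net migration: Band 4 − 490 → 12692; Band 5 − 370 → 10738
End of period: [11779, 13456, 8624, 12692, 10738, 5786, 13398]
After projecting period 3:
Births: 13456 × 0.539 = 7253 ; 8624 × 0.509 = 4390 → 11643
Band 2: 11779 × 0.967 = 11390
Band 3: 13456 × 0.959 = 12904
Band 4: 8624 × 0.968 = 8348
Band 5: 12692 × 0.973 = 12349
Band 6: 10738 × 0.941 = 10104
Band 7: 5786 × 0.962 + 13398 × 0.691 = 5566 + 9258 = 14824
Net migration: Band 4 − 490 → 7858; Band 5 − 370 → 11979
End of period: [11643, 11390, 12904, 7858, 11979, 10104, 14824]
After projecting period 4:
Births: 11390 × 0.539 = 6139 ; 12904 × 0.509 = 6568 → 12707
Band 2: 11643 × 0.967 = 11259
Band 3: 11390 × 0.959 = 10923
Band 4: 12904 × 0.968 = 12491
Band 5: 7858 × 0.973 = 7646
Band 6: 11979 × 0.941 = 11272
Band 7: 10104 × 0.962 + 14824 × 0.691 = 9720 + 10243 = 19963
Net migration: Band 4 − 490 → 12001; Band 5 − 370 → 7276
End of period: [12707, 11259, 10923, 12001, 7276, 11272, 19963]
Total: 62300 → 85401; change = 23101; percentage change = 37.1%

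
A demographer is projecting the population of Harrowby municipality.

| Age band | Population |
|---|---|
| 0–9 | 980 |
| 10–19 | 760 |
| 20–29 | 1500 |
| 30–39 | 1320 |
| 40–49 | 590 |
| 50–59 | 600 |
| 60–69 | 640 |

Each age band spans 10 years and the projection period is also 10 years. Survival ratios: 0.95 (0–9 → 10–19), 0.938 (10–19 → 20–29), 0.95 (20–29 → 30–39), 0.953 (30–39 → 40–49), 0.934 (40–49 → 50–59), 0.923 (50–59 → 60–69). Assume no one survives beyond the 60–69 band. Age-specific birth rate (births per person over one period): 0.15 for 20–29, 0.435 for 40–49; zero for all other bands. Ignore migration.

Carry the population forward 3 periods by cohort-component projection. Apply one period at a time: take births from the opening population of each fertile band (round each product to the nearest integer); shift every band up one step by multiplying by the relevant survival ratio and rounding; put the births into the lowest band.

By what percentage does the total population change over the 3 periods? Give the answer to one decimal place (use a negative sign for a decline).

Call the groups 1 to 7, youngest first.
[period 1]
Births: 1500 × 0.15 = 225, 590 × 0.435 = 257 — total 482
Group 2: 980 × 0.95 = 931
Group 3: 760 × 0.938 = 713
Group 4: 1500 × 0.95 = 1425
Group 5: 1320 × 0.953 = 1258
Group 6: 590 × 0.934 = 551
Group 7: 600 × 0.923 = 554
Population now: 0–9=482, 10–19=931, 20–29=713, 30–39=1425, 40–49=1258, 50–59=551, 60–69=554
[period 2]
Births: 713 × 0.15 = 107, 1258 × 0.435 = 547 — total 654
Group 2: 482 × 0.95 = 458
Group 3: 931 × 0.938 = 873
Group 4: 713 × 0.95 = 677
Group 5: 1425 × 0.953 = 1358
Group 6: 1258 × 0.934 = 1175
Group 7: 551 × 0.923 = 509
Population now: 0–9=654, 10–19=458, 20–29=873, 30–39=677, 40–49=1358, 50–59=1175, 60–69=509
[period 3]
Births: 873 × 0.15 = 131, 1358 × 0.435 = 591 — total 722
Group 2: 654 × 0.95 = 621
Group 3: 458 × 0.938 = 430
Group 4: 873 × 0.95 = 829
Group 5: 677 × 0.953 = 645
Group 6: 1358 × 0.934 = 1268
Group 7: 1175 × 0.923 = 1085
Population now: 0–9=722, 10–19=621, 20–29=430, 30–39=829, 40–49=645, 50–59=1268, 60–69=1085
Total: 6390 → 5600; change = -790; percentage change = -12.4%

-12.4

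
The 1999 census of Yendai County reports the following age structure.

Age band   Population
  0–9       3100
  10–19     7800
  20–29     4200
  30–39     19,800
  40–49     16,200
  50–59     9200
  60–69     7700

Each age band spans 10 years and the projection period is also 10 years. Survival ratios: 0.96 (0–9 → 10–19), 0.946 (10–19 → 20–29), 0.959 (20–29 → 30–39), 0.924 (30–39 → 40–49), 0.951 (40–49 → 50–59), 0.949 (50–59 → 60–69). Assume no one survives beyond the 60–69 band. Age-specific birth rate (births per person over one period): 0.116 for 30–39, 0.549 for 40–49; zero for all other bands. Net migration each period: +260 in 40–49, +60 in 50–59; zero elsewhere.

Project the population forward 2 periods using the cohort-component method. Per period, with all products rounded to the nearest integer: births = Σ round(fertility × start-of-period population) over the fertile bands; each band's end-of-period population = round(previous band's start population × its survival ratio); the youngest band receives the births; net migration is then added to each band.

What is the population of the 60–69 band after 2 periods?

14677

Let band 1 be 0–9 through band 7 = 60–69.
— Period 1 —
Births: 19800 × 0.116 = 2297 ; 16200 × 0.549 = 8894 → total 11191
Band 2: 3100 × 0.96 = 2976
Band 3: 7800 × 0.946 = 7379
Band 4: 4200 × 0.959 = 4028
Band 5: 19800 × 0.924 = 18295
Band 6: 16200 × 0.951 = 15406
Band 7: 9200 × 0.949 = 8731
Net migration: Band 5 + 260 → 18555; Band 6 + 60 → 15466
→ [11191, 2976, 7379, 4028, 18555, 15466, 8731]
— Period 2 —
Births: 4028 × 0.116 = 467 ; 18555 × 0.549 = 10187 → total 10654
Band 2: 11191 × 0.96 = 10743
Band 3: 2976 × 0.946 = 2815
Band 4: 7379 × 0.959 = 7076
Band 5: 4028 × 0.924 = 3722
Band 6: 18555 × 0.951 = 17646
Band 7: 15466 × 0.949 = 14677
Net migration: Band 5 + 260 → 3982; Band 6 + 60 → 17706
→ [10654, 10743, 2815, 7076, 3982, 17706, 14677]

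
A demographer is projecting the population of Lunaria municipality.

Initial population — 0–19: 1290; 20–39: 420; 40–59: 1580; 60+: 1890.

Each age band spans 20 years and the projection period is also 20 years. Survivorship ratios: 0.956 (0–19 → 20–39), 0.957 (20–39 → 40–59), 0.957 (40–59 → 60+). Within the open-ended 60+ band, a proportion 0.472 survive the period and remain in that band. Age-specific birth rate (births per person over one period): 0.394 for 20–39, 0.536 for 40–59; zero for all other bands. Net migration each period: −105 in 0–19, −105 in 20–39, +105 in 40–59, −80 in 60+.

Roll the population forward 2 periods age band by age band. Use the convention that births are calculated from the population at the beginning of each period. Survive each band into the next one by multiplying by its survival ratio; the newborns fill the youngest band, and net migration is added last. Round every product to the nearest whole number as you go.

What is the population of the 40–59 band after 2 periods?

(Groups numbered youngest = 1 to oldest = 4.)
After projecting period 1:
Births: 420 * 0.394 = 165 ; 1580 * 0.536 = 847 ⇒ total 1012
Group 2: 1290 * 0.956 = 1233
Group 3: 420 * 0.957 = 402
Group 4: 1580 * 0.957 + 1890 * 0.472 = 1512 + 892 = 2404
Net migration: Group 1 − 105 → 907; Group 2 − 105 → 1128; Group 3 + 105 → 507; Group 4 − 80 → 2324
Giving 907 / 1128 / 507 / 2324.
After projecting period 2:
Births: 1128 * 0.394 = 444 ; 507 * 0.536 = 272 ⇒ total 716
Group 2: 907 * 0.956 = 867
Group 3: 1128 * 0.957 = 1079
Group 4: 507 * 0.957 + 2324 * 0.472 = 485 + 1097 = 1582
Net migration: Group 1 − 105 → 611; Group 2 − 105 → 762; Group 3 + 105 → 1184; Group 4 − 80 → 1502
Giving 611 / 762 / 1184 / 1502.

1184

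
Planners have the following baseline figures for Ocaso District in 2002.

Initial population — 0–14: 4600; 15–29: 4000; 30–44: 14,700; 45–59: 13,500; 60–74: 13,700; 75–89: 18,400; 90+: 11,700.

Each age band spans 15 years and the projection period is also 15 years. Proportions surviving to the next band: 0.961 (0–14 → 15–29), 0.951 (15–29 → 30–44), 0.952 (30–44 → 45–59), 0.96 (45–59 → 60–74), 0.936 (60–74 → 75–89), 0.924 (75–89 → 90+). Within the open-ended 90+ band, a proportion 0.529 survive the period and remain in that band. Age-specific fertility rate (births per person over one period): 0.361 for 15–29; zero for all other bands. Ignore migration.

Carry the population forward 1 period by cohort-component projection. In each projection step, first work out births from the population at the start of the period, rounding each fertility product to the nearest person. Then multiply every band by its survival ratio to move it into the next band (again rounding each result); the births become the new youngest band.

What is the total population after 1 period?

Numbering the bands 1..7 from youngest to oldest:
— Period 1 —
Births: 4000 × 0.361 = 1444
Band 2: 4600 × 0.961 = 4421
Band 3: 4000 × 0.951 = 3804
Band 4: 14700 × 0.952 = 13994
Band 5: 13500 × 0.96 = 12960
Band 6: 13700 × 0.936 = 12823
Band 7: 18400 × 0.924 + 11700 × 0.529 = 17002 + 6189 = 23191
Giving 1444 / 4421 / 3804 / 13994 / 12960 / 12823 / 23191.
Total after period 1: 1444 + 4421 + 3804 + 13994 + 12960 + 12823 + 23191 = 72637

72637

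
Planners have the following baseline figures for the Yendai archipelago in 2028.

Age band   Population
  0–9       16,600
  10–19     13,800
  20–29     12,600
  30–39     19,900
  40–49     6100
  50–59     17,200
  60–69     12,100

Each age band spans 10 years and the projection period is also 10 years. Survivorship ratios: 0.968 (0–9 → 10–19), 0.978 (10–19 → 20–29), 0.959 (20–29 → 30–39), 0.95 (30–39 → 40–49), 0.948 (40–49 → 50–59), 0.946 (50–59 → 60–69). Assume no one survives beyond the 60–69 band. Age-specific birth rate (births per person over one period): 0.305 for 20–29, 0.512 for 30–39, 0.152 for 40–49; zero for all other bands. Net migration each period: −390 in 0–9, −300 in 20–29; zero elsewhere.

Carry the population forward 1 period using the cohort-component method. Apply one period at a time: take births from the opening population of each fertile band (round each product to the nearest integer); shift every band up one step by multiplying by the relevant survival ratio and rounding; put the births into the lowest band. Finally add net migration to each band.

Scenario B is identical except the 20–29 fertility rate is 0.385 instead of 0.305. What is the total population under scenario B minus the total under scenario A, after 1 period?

[period 1]
Births: 12600 × 0.305 = 3843  |  19900 × 0.512 = 10189  |  6100 × 0.152 = 927 → 14959
10–19: 16600 × 0.968 = 16069
20–29: 13800 × 0.978 = 13496
30–39: 12600 × 0.959 = 12083
40–49: 19900 × 0.95 = 18905
50–59: 6100 × 0.948 = 5783
60–69: 17200 × 0.946 = 16271
Net migration: 0–9 − 390 → 14569; 20–29 − 300 → 13196
Giving 14569 / 16069 / 13196 / 12083 / 18905 / 5783 / 16271.
Scenario A total after 1 period: 96876
Scenario B projection —
[period 1]
Births: 12600 × 0.385 = 4851  |  19900 × 0.512 = 10189  |  6100 × 0.152 = 927 → 15967
10–19: 16600 × 0.968 = 16069
20–29: 13800 × 0.978 = 13496
30–39: 12600 × 0.959 = 12083
40–49: 19900 × 0.95 = 18905
50–59: 6100 × 0.948 = 5783
60–69: 17200 × 0.946 = 16271
Net migration: 0–9 − 390 → 15577; 20–29 − 300 → 13196
Giving 15577 / 16069 / 13196 / 12083 / 18905 / 5783 / 16271.
Scenario B total after 1 period: 97884
Difference B − A = 97884 − 96876 = 1008

1008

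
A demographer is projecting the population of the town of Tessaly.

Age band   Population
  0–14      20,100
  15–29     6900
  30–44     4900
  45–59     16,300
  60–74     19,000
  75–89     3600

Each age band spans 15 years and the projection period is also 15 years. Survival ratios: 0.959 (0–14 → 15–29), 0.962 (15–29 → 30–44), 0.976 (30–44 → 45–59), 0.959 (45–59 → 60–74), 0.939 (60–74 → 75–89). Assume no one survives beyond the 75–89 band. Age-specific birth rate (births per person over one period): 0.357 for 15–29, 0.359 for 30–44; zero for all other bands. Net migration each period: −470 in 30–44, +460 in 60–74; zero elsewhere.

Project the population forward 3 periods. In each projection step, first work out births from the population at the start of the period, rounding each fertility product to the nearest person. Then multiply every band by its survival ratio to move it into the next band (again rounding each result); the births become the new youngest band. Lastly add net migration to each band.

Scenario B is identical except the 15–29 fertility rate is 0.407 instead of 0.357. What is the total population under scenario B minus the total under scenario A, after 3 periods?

Period 1:
Births: 6900 × 0.357 = 2463 ; 4900 × 0.359 = 1759 — total 4222
15–29: 20100 × 0.959 = 19276
30–44: 6900 × 0.962 = 6638
45–59: 4900 × 0.976 = 4782
60–74: 16300 × 0.959 = 15632
75–89: 19000 × 0.939 = 17841
Net migration: 30–44 − 470 → 6168; 60–74 + 460 → 16092
Population now: 0–14=4222, 15–29=19276, 30–44=6168, 45–59=4782, 60–74=16092, 75–89=17841
Period 2:
Births: 19276 × 0.357 = 6882 ; 6168 × 0.359 = 2214 — total 9096
15–29: 4222 × 0.959 = 4049
30–44: 19276 × 0.962 = 18544
45–59: 6168 × 0.976 = 6020
60–74: 4782 × 0.959 = 4586
75–89: 16092 × 0.939 = 15110
Net migration: 30–44 − 470 → 18074; 60–74 + 460 → 5046
Population now: 0–14=9096, 15–29=4049, 30–44=18074, 45–59=6020, 60–74=5046, 75–89=15110
Period 3:
Births: 4049 × 0.357 = 1445 ; 18074 × 0.359 = 6489 — total 7934
15–29: 9096 × 0.959 = 8723
30–44: 4049 × 0.962 = 3895
45–59: 18074 × 0.976 = 17640
60–74: 6020 × 0.959 = 5773
75–89: 5046 × 0.939 = 4738
Net migration: 30–44 − 470 → 3425; 60–74 + 460 → 6233
Population now: 0–14=7934, 15–29=8723, 30–44=3425, 45–59=17640, 60–74=6233, 75–89=4738
Scenario A total after 3 periods: 48693
Scenario B projection —
Period 1:
Births: 6900 × 0.407 = 2808 ; 4900 × 0.359 = 1759 — total 4567
15–29: 20100 × 0.959 = 19276
30–44: 6900 × 0.962 = 6638
45–59: 4900 × 0.976 = 4782
60–74: 16300 × 0.959 = 15632
75–89: 19000 × 0.939 = 17841
Net migration: 30–44 − 470 → 6168; 60–74 + 460 → 16092
Population now: 0–14=4567, 15–29=19276, 30–44=6168, 45–59=4782, 60–74=16092, 75–89=17841
Period 2:
Births: 19276 × 0.407 = 7845 ; 6168 × 0.359 = 2214 — total 10059
15–29: 4567 × 0.959 = 4380
30–44: 19276 × 0.962 = 18544
45–59: 6168 × 0.976 = 6020
60–74: 4782 × 0.959 = 4586
75–89: 16092 × 0.939 = 15110
Net migration: 30–44 − 470 → 18074; 60–74 + 460 → 5046
Population now: 0–14=10059, 15–29=4380, 30–44=18074, 45–59=6020, 60–74=5046, 75–89=15110
Period 3:
Births: 4380 × 0.407 = 1783 ; 18074 × 0.359 = 6489 — total 8272
15–29: 10059 × 0.959 = 9647
30–44: 4380 × 0.962 = 4214
45–59: 18074 × 0.976 = 17640
60–74: 6020 × 0.959 = 5773
75–89: 5046 × 0.939 = 4738
Net migration: 30–44 − 470 → 3744; 60–74 + 460 → 6233
Population now: 0–14=8272, 15–29=9647, 30–44=3744, 45–59=17640, 60–74=6233, 75–89=4738
Scenario B total after 3 periods: 50274
Difference B − A = 50274 − 48693 = 1581

1581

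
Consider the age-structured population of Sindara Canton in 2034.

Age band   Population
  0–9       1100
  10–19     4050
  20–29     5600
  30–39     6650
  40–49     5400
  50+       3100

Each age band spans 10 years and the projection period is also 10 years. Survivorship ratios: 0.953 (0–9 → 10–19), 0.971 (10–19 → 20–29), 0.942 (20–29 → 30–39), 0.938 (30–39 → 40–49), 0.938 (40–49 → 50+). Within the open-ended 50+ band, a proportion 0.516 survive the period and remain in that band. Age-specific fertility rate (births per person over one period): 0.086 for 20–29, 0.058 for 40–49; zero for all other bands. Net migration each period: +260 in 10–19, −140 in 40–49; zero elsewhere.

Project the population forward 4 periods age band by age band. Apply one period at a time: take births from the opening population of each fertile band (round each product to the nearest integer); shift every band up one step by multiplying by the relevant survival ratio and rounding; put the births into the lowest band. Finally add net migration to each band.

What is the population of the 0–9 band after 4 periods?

278

Let group 1 be 0–9 through group 6 = 50+.
— Period 1 —
Births: 5600 × 0.086 = 482 ; 5400 × 0.058 = 313 ⇒ total 795
Group 2: 1100 × 0.953 = 1048
Group 3: 4050 × 0.971 = 3933
Group 4: 5600 × 0.942 = 5275
Group 5: 6650 × 0.938 = 6238
Group 6: 5400 × 0.938 + 3100 × 0.516 = 5065 + 1600 = 6665
Net migration: Group 2 + 260 → 1308; Group 5 − 140 → 6098
Population now: 0–9=795, 10–19=1308, 20–29=3933, 30–39=5275, 40–49=6098, 50+=6665
— Period 2 —
Births: 3933 × 0.086 = 338 ; 6098 × 0.058 = 354 ⇒ total 692
Group 2: 795 × 0.953 = 758
Group 3: 1308 × 0.971 = 1270
Group 4: 3933 × 0.942 = 3705
Group 5: 5275 × 0.938 = 4948
Group 6: 6098 × 0.938 + 6665 × 0.516 = 5720 + 3439 = 9159
Net migration: Group 2 + 260 → 1018; Group 5 − 140 → 4808
Population now: 0–9=692, 10–19=1018, 20–29=1270, 30–39=3705, 40–49=4808, 50+=9159
— Period 3 —
Births: 1270 × 0.086 = 109 ; 4808 × 0.058 = 279 ⇒ total 388
Group 2: 692 × 0.953 = 659
Group 3: 1018 × 0.971 = 988
Group 4: 1270 × 0.942 = 1196
Group 5: 3705 × 0.938 = 3475
Group 6: 4808 × 0.938 + 9159 × 0.516 = 4510 + 4726 = 9236
Net migration: Group 2 + 260 → 919; Group 5 − 140 → 3335
Population now: 0–9=388, 10–19=919, 20–29=988, 30–39=1196, 40–49=3335, 50+=9236
— Period 4 —
Births: 988 × 0.086 = 85 ; 3335 × 0.058 = 193 ⇒ total 278
Group 2: 388 × 0.953 = 370
Group 3: 919 × 0.971 = 892
Group 4: 988 × 0.942 = 931
Group 5: 1196 × 0.938 = 1122
Group 6: 3335 × 0.938 + 9236 × 0.516 = 3128 + 4766 = 7894
Net migration: Group 2 + 260 → 630; Group 5 − 140 → 982
Population now: 0–9=278, 10–19=630, 20–29=892, 30–39=931, 40–49=982, 50+=7894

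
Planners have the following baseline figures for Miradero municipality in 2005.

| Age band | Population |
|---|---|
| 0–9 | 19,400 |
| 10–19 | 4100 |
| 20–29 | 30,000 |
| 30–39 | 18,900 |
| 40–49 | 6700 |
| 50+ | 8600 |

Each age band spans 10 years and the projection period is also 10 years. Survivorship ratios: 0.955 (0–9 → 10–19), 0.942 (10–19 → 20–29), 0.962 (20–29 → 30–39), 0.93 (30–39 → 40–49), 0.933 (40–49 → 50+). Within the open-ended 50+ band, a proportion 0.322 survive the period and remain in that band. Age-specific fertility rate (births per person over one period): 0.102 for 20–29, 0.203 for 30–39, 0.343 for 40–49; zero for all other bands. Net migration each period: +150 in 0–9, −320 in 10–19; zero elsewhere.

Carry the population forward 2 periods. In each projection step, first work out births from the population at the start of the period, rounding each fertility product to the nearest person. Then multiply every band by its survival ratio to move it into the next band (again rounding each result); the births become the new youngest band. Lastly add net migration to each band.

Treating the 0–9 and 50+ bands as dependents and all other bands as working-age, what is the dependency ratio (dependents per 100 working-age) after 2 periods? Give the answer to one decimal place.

Numbering the groups 1..6 from youngest to oldest:
After projecting period 1:
Births: 30000 * 0.102 = 3060, 18900 * 0.203 = 3837, 6700 * 0.343 = 2298 → 9195
Group 2: 19400 * 0.955 = 18527
Group 3: 4100 * 0.942 = 3862
Group 4: 30000 * 0.962 = 28860
Group 5: 18900 * 0.93 = 17577
Group 6: 6700 * 0.933 + 8600 * 0.322 = 6251 + 2769 = 9020
Net migration: Group 1 + 150 → 9345; Group 2 − 320 → 18207
→ [9345, 18207, 3862, 28860, 17577, 9020]
After projecting period 2:
Births: 3862 * 0.102 = 394, 28860 * 0.203 = 5859, 17577 * 0.343 = 6029 → 12282
Group 2: 9345 * 0.955 = 8924
Group 3: 18207 * 0.942 = 17151
Group 4: 3862 * 0.962 = 3715
Group 5: 28860 * 0.93 = 26840
Group 6: 17577 * 0.933 + 9020 * 0.322 = 16399 + 2904 = 19303
Net migration: Group 1 + 150 → 12432; Group 2 − 320 → 8604
→ [12432, 8604, 17151, 3715, 26840, 19303]
Dependents (band 0–9 + band 50+) = 12432 + 19303 = 31735; working-age = 56310; ratio = 31735/56310 × 100 = 56.4

56.4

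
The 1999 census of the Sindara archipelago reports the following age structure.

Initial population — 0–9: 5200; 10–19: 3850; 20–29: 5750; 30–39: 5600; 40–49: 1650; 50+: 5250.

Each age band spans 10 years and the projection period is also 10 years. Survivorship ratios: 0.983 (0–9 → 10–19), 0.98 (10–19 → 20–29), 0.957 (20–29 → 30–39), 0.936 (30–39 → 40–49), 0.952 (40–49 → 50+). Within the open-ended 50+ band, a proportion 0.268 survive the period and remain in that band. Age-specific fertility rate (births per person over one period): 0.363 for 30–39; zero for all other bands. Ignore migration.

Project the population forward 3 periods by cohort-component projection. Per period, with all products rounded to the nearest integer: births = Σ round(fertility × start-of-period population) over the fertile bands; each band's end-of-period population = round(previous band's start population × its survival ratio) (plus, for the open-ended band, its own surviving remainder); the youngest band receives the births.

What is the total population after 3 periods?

— Period 1 —
Births: 5600 × 0.363 = 2033
10–19: 5200 × 0.983 = 5112
20–29: 3850 × 0.98 = 3773
30–39: 5750 × 0.957 = 5503
40–49: 5600 × 0.936 = 5242
50+: 1650 × 0.952 + 5250 × 0.268 = 1571 + 1407 = 2978
Giving 2033 / 5112 / 3773 / 5503 / 5242 / 2978.
— Period 2 —
Births: 5503 × 0.363 = 1998
10–19: 2033 × 0.983 = 1998
20–29: 5112 × 0.98 = 5010
30–39: 3773 × 0.957 = 3611
40–49: 5503 × 0.936 = 5151
50+: 5242 × 0.952 + 2978 × 0.268 = 4990 + 798 = 5788
Giving 1998 / 1998 / 5010 / 3611 / 5151 / 5788.
— Period 3 —
Births: 3611 × 0.363 = 1311
10–19: 1998 × 0.983 = 1964
20–29: 1998 × 0.98 = 1958
30–39: 5010 × 0.957 = 4795
40–49: 3611 × 0.936 = 3380
50+: 5151 × 0.952 + 5788 × 0.268 = 4904 + 1551 = 6455
Giving 1311 / 1964 / 1958 / 4795 / 3380 / 6455.
Total after period 3: 1311 + 1964 + 1958 + 4795 + 3380 + 6455 = 19863

19863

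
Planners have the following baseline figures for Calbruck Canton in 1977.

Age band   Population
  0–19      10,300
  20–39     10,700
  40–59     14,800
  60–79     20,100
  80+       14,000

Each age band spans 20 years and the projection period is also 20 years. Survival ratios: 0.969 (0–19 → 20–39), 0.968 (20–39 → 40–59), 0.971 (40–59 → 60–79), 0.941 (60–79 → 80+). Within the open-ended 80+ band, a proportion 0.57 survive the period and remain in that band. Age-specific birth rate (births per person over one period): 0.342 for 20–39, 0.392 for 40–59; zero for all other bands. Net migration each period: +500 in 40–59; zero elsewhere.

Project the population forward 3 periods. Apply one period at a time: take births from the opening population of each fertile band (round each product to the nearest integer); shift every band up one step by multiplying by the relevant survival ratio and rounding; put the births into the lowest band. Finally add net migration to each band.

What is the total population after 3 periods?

60160

Call the groups 1 to 5, youngest first.
Period 1:
Births: 10700 × 0.342 = 3659  |  14800 × 0.392 = 5802 — total 9461
Group 2: 10300 × 0.969 = 9981
Group 3: 10700 × 0.968 = 10358
Group 4: 14800 × 0.971 = 14371
Group 5: 20100 × 0.941 + 14000 × 0.57 = 18914 + 7980 = 26894
Net migration: Group 3 + 500 → 10858
Population now: 0–19=9461, 20–39=9981, 40–59=10858, 60–79=14371, 80+=26894
Period 2:
Births: 9981 × 0.342 = 3414  |  10858 × 0.392 = 4256 — total 7670
Group 2: 9461 × 0.969 = 9168
Group 3: 9981 × 0.968 = 9662
Group 4: 10858 × 0.971 = 10543
Group 5: 14371 × 0.941 + 26894 × 0.57 = 13523 + 15330 = 28853
Net migration: Group 3 + 500 → 10162
Population now: 0–19=7670, 20–39=9168, 40–59=10162, 60–79=10543, 80+=28853
Period 3:
Births: 9168 × 0.342 = 3135  |  10162 × 0.392 = 3984 — total 7119
Group 2: 7670 × 0.969 = 7432
Group 3: 9168 × 0.968 = 8875
Group 4: 10162 × 0.971 = 9867
Group 5: 10543 × 0.941 + 28853 × 0.57 = 9921 + 16446 = 26367
Net migration: Group 3 + 500 → 9375
Population now: 0–19=7119, 20–39=7432, 40–59=9375, 60–79=9867, 80+=26367
Total after period 3: 7119 + 7432 + 9375 + 9867 + 26367 = 60160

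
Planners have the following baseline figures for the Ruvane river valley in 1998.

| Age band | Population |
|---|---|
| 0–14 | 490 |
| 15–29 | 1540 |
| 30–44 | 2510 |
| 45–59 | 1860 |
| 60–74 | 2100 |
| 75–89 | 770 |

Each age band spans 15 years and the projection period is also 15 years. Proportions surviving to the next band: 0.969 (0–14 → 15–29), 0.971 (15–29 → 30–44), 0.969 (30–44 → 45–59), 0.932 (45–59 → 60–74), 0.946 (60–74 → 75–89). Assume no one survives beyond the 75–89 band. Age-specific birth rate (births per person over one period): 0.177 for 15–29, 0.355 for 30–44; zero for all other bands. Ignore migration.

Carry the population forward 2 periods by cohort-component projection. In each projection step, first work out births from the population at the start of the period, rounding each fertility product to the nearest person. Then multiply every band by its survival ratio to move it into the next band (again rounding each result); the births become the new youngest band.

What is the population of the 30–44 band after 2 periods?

461

— Period 1 —
Births: 1540 × 0.177 = 273, 2510 × 0.355 = 891 → 1164
15–29: 490 × 0.969 = 475
30–44: 1540 × 0.971 = 1495
45–59: 2510 × 0.969 = 2432
60–74: 1860 × 0.932 = 1734
75–89: 2100 × 0.946 = 1987
End of period: [1164, 475, 1495, 2432, 1734, 1987]
— Period 2 —
Births: 475 × 0.177 = 84, 1495 × 0.355 = 531 → 615
15–29: 1164 × 0.969 = 1128
30–44: 475 × 0.971 = 461
45–59: 1495 × 0.969 = 1449
60–74: 2432 × 0.932 = 2267
75–89: 1734 × 0.946 = 1640
End of period: [615, 1128, 461, 1449, 2267, 1640]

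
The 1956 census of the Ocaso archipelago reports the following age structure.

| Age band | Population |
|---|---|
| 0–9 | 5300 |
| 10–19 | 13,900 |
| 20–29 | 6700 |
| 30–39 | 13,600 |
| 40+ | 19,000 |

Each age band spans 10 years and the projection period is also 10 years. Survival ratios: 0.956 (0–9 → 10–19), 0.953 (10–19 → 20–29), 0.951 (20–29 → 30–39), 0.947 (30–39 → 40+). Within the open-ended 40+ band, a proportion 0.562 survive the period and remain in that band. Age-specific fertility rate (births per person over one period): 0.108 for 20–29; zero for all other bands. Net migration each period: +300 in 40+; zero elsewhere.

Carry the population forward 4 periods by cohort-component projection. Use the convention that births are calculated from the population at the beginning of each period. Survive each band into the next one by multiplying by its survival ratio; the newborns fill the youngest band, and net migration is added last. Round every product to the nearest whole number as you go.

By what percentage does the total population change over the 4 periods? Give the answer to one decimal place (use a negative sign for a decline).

-65.4

Period 1.
Births: 6700 × 0.108 = 724
10–19: 5300 × 0.956 = 5067
20–29: 13900 × 0.953 = 13247
30–39: 6700 × 0.951 = 6372
40+: 13600 × 0.947 + 19000 × 0.562 = 12879 + 10678 = 23557
Net migration: 40+ + 300 → 23857
End of period: [724, 5067, 13247, 6372, 23857]
Period 2.
Births: 13247 × 0.108 = 1431
10–19: 724 × 0.956 = 692
20–29: 5067 × 0.953 = 4829
30–39: 13247 × 0.951 = 12598
40+: 6372 × 0.947 + 23857 × 0.562 = 6034 + 13408 = 19442
Net migration: 40+ + 300 → 19742
End of period: [1431, 692, 4829, 12598, 19742]
Period 3.
Births: 4829 × 0.108 = 522
10–19: 1431 × 0.956 = 1368
20–29: 692 × 0.953 = 659
30–39: 4829 × 0.951 = 4592
40+: 12598 × 0.947 + 19742 × 0.562 = 11930 + 11095 = 23025
Net migration: 40+ + 300 → 23325
End of period: [522, 1368, 659, 4592, 23325]
Period 4.
Births: 659 × 0.108 = 71
10–19: 522 × 0.956 = 499
20–29: 1368 × 0.953 = 1304
30–39: 659 × 0.951 = 627
40+: 4592 × 0.947 + 23325 × 0.562 = 4349 + 13109 = 17458
Net migration: 40+ + 300 → 17758
End of period: [71, 499, 1304, 627, 17758]
Total: 58500 → 20259; change = -38241; percentage change = -65.4%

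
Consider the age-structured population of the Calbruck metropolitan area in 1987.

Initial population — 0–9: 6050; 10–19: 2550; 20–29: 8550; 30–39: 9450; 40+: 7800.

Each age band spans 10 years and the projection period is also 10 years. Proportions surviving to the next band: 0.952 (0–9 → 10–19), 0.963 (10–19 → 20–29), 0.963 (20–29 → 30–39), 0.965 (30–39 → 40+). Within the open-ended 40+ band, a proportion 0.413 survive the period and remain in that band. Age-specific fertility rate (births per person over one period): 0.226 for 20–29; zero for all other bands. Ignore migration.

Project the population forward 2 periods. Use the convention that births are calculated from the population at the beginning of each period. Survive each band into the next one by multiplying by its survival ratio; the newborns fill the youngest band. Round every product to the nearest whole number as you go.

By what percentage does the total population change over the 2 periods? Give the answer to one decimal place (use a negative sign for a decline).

-32.1

After projecting period 1:
Births: 8550 × 0.226 = 1932
10–19: 6050 × 0.952 = 5760
20–29: 2550 × 0.963 = 2456
30–39: 8550 × 0.963 = 8234
40+: 9450 × 0.965 + 7800 × 0.413 = 9119 + 3221 = 12340
→ [1932, 5760, 2456, 8234, 12340]
After projecting period 2:
Births: 2456 × 0.226 = 555
10–19: 1932 × 0.952 = 1839
20–29: 5760 × 0.963 = 5547
30–39: 2456 × 0.963 = 2365
40+: 8234 × 0.965 + 12340 × 0.413 = 7946 + 5096 = 13042
→ [555, 1839, 5547, 2365, 13042]
Total: 34400 → 23348; change = -11052; percentage change = -32.1%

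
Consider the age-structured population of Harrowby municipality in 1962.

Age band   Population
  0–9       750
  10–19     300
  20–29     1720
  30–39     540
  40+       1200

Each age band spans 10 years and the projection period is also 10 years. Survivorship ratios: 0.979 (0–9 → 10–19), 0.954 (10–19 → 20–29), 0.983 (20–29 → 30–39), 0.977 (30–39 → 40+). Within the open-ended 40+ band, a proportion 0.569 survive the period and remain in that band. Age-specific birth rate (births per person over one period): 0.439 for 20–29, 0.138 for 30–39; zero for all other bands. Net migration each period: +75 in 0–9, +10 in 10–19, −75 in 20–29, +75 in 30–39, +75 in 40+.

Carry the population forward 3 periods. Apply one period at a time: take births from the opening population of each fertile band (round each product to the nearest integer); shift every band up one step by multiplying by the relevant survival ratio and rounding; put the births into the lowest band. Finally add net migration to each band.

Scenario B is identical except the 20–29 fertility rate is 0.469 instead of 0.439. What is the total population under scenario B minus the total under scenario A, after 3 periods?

[period 1]
Births: 1720 × 0.439 = 755 ; 540 × 0.138 = 75 — total 830
10–19: 750 × 0.979 = 734
20–29: 300 × 0.954 = 286
30–39: 1720 × 0.983 = 1691
40+: 540 × 0.977 + 1200 × 0.569 = 528 + 683 = 1211
Net migration: 0–9 + 75 → 905; 10–19 + 10 → 744; 20–29 − 75 → 211; 30–39 + 75 → 1766; 40+ + 75 → 1286
Giving 905 / 744 / 211 / 1766 / 1286.
[period 2]
Births: 211 × 0.439 = 93 ; 1766 × 0.138 = 244 — total 337
10–19: 905 × 0.979 = 886
20–29: 744 × 0.954 = 710
30–39: 211 × 0.983 = 207
40+: 1766 × 0.977 + 1286 × 0.569 = 1725 + 732 = 2457
Net migration: 0–9 + 75 → 412; 10–19 + 10 → 896; 20–29 − 75 → 635; 30–39 + 75 → 282; 40+ + 75 → 2532
Giving 412 / 896 / 635 / 282 / 2532.
[period 3]
Births: 635 × 0.439 = 279 ; 282 × 0.138 = 39 — total 318
10–19: 412 × 0.979 = 403
20–29: 896 × 0.954 = 855
30–39: 635 × 0.983 = 624
40+: 282 × 0.977 + 2532 × 0.569 = 276 + 1441 = 1717
Net migration: 0–9 + 75 → 393; 10–19 + 10 → 413; 20–29 − 75 → 780; 30–39 + 75 → 699; 40+ + 75 → 1792
Giving 393 / 413 / 780 / 699 / 1792.
Scenario A total after 3 periods: 4077
Scenario B projection —
[period 1]
Births: 1720 × 0.469 = 807 ; 540 × 0.138 = 75 — total 882
10–19: 750 × 0.979 = 734
20–29: 300 × 0.954 = 286
30–39: 1720 × 0.983 = 1691
40+: 540 × 0.977 + 1200 × 0.569 = 528 + 683 = 1211
Net migration: 0–9 + 75 → 957; 10–19 + 10 → 744; 20–29 − 75 → 211; 30–39 + 75 → 1766; 40+ + 75 → 1286
Giving 957 / 744 / 211 / 1766 / 1286.
[period 2]
Births: 211 × 0.469 = 99 ; 1766 × 0.138 = 244 — total 343
10–19: 957 × 0.979 = 937
20–29: 744 × 0.954 = 710
30–39: 211 × 0.983 = 207
40+: 1766 × 0.977 + 1286 × 0.569 = 1725 + 732 = 2457
Net migration: 0–9 + 75 → 418; 10–19 + 10 → 947; 20–29 − 75 → 635; 30–39 + 75 → 282; 40+ + 75 → 2532
Giving 418 / 947 / 635 / 282 / 2532.
[period 3]
Births: 635 × 0.469 = 298 ; 282 × 0.138 = 39 — total 337
10–19: 418 × 0.979 = 409
20–29: 947 × 0.954 = 903
30–39: 635 × 0.983 = 624
40+: 282 × 0.977 + 2532 × 0.569 = 276 + 1441 = 1717
Net migration: 0–9 + 75 → 412; 10–19 + 10 → 419; 20–29 − 75 → 828; 30–39 + 75 → 699; 40+ + 75 → 1792
Giving 412 / 419 / 828 / 699 / 1792.
Scenario B total after 3 periods: 4150
Difference B − A = 4150 − 4077 = 73

73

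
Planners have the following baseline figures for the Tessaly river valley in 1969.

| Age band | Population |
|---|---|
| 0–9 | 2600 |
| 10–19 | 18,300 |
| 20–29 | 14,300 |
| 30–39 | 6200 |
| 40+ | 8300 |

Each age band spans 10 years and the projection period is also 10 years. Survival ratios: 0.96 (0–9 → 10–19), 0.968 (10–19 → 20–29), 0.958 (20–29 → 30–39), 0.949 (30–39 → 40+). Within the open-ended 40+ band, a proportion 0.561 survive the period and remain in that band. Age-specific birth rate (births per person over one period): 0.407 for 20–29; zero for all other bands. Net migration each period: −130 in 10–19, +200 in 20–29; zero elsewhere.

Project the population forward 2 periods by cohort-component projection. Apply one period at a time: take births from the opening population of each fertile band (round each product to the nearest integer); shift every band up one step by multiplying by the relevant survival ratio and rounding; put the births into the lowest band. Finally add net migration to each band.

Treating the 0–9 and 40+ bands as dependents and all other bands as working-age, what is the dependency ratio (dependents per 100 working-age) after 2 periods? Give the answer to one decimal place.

[period 1]
Births: 14300 * 0.407 = 5820
10–19: 2600 * 0.96 = 2496
20–29: 18300 * 0.968 = 17714
30–39: 14300 * 0.958 = 13699
40+: 6200 * 0.949 + 8300 * 0.561 = 5884 + 4656 = 10540
Net migration: 10–19 − 130 → 2366; 20–29 + 200 → 17914
End of period: [5820, 2366, 17914, 13699, 10540]
[period 2]
Births: 17914 * 0.407 = 7291
10–19: 5820 * 0.96 = 5587
20–29: 2366 * 0.968 = 2290
30–39: 17914 * 0.958 = 17162
40+: 13699 * 0.949 + 10540 * 0.561 = 13000 + 5913 = 18913
Net migration: 10–19 − 130 → 5457; 20–29 + 200 → 2490
End of period: [7291, 5457, 2490, 17162, 18913]
Dependents (band 0–9 + band 40+) = 7291 + 18913 = 26204; working-age = 25109; ratio = 26204/25109 × 100 = 104.4

104.4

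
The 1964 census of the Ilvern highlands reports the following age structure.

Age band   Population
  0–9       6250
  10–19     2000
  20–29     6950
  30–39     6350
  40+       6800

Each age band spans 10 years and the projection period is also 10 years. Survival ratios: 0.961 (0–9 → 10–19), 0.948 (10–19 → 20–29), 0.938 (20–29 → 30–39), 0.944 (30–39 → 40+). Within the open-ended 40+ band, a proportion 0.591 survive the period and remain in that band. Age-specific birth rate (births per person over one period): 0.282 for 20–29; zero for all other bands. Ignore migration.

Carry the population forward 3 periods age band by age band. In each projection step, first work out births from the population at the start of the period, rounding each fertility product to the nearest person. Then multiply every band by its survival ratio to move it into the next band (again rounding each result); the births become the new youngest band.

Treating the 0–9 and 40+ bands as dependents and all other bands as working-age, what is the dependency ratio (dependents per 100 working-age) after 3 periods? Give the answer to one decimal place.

Let group 1 be 0–9 through group 5 = 40+.
After projecting period 1:
Births: 6950 × 0.282 = 1960
Group 2: 6250 × 0.961 = 6006
Group 3: 2000 × 0.948 = 1896
Group 4: 6950 × 0.938 = 6519
Group 5: 6350 × 0.944 + 6800 × 0.591 = 5994 + 4019 = 10013
Giving 1960 / 6006 / 1896 / 6519 / 10013.
After projecting period 2:
Births: 1896 × 0.282 = 535
Group 2: 1960 × 0.961 = 1884
Group 3: 6006 × 0.948 = 5694
Group 4: 1896 × 0.938 = 1778
Group 5: 6519 × 0.944 + 10013 × 0.591 = 6154 + 5918 = 12072
Giving 535 / 1884 / 5694 / 1778 / 12072.
After projecting period 3:
Births: 5694 × 0.282 = 1606
Group 2: 535 × 0.961 = 514
Group 3: 1884 × 0.948 = 1786
Group 4: 5694 × 0.938 = 5341
Group 5: 1778 × 0.944 + 12072 × 0.591 = 1678 + 7135 = 8813
Giving 1606 / 514 / 1786 / 5341 / 8813.
Dependents (band 0–9 + band 40+) = 1606 + 8813 = 10419; working-age = 7641; ratio = 10419/7641 × 100 = 136.4

136.4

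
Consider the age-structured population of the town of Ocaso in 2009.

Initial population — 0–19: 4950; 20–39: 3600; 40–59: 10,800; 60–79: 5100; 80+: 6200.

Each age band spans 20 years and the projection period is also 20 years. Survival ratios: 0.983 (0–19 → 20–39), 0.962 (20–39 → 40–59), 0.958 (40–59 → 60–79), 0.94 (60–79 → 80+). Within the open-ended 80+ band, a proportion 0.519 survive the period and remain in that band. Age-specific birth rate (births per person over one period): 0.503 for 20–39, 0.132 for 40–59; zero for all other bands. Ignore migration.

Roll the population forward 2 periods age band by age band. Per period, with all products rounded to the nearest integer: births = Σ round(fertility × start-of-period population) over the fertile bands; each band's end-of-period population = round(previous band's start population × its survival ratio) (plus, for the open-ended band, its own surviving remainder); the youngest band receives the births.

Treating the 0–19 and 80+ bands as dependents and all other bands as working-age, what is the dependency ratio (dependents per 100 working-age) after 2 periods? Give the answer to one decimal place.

Period 1:
Births: 3600 × 0.503 = 1811, 10800 × 0.132 = 1426 → 3237
20–39: 4950 × 0.983 = 4866
40–59: 3600 × 0.962 = 3463
60–79: 10800 × 0.958 = 10346
80+: 5100 × 0.94 + 6200 × 0.519 = 4794 + 3218 = 8012
End of period: [3237, 4866, 3463, 10346, 8012]
Period 2:
Births: 4866 × 0.503 = 2448, 3463 × 0.132 = 457 → 2905
20–39: 3237 × 0.983 = 3182
40–59: 4866 × 0.962 = 4681
60–79: 3463 × 0.958 = 3318
80+: 10346 × 0.94 + 8012 × 0.519 = 9725 + 4158 = 13883
End of period: [2905, 3182, 4681, 3318, 13883]
Dependents (band 0–19 + band 80+) = 2905 + 13883 = 16788; working-age = 11181; ratio = 16788/11181 × 100 = 150.1

150.1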